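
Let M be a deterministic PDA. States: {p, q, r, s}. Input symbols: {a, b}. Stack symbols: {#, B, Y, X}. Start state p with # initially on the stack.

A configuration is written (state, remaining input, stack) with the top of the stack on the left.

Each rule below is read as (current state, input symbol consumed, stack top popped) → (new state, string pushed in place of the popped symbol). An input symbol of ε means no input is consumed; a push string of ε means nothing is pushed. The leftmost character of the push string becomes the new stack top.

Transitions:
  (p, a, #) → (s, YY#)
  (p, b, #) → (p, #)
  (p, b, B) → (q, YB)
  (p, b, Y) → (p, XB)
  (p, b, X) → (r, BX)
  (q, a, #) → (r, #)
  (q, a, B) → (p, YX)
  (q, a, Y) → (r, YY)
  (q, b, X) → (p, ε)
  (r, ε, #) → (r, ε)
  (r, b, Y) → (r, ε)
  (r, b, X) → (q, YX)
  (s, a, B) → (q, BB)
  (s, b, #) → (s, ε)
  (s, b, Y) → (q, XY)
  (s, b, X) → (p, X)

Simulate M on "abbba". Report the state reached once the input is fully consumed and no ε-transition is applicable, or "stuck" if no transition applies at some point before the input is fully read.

stuck

(p, abbba, #)
  read a, top #: go to s, push YY# → (s, bbba, YY#)
  read b, top Y: go to q, push XY → (q, bba, XYY#)
  read b, top X: go to p, push ε → (p, ba, YY#)
  read b, top Y: go to p, push XB → (p, a, XBY#)
No transition for (p, a, top X); M blocks with input a remaining.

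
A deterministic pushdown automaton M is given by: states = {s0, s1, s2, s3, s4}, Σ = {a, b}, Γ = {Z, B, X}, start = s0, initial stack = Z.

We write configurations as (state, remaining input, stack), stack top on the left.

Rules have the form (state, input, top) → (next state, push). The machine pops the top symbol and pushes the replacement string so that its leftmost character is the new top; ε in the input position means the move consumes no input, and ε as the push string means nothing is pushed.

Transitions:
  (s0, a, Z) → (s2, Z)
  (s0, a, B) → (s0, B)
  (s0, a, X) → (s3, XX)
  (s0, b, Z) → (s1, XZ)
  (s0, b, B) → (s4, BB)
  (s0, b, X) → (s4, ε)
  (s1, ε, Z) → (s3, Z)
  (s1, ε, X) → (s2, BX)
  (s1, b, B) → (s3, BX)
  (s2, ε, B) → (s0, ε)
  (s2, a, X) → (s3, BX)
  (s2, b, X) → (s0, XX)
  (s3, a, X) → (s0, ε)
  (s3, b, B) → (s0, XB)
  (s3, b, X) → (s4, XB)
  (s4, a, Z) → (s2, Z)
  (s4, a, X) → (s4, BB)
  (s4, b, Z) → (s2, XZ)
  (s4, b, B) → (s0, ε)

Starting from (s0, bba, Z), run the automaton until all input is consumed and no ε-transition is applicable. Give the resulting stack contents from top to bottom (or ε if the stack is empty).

(s0, bba, Z) ⊢ (s1, ba, XZ) ⊢ (s2, ba, BXZ) ⊢ (s0, ba, XZ) ⊢ (s4, a, Z) ⊢ (s2, ε, Z)
All input consumed in state s2 with stack Z.

Z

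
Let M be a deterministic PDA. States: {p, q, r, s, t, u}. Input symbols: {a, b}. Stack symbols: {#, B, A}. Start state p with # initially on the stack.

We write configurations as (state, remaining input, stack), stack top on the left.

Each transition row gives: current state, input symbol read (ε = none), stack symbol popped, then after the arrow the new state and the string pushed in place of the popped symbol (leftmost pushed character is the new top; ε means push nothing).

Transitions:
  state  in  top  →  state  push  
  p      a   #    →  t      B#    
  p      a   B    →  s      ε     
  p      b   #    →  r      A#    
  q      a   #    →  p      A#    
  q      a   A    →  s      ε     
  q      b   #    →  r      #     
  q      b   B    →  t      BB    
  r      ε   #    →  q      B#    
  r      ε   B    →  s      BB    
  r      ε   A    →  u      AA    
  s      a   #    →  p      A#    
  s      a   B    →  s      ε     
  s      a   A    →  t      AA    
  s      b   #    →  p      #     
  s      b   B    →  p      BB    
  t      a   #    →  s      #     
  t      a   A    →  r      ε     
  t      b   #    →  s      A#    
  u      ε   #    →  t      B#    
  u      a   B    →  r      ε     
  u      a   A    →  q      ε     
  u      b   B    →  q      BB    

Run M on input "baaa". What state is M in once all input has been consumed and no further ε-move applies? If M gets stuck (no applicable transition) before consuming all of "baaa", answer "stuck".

p

(p, baaa, #)
  read b, top #: go to r, push A# → (r, aaa, A#)
  ε-move, top A: go to u, push AA → (u, aaa, AA#)
  read a, top A: go to q, push ε → (q, aa, A#)
  read a, top A: go to s, push ε → (s, a, #)
  read a, top #: go to p, push A# → (p, ε, A#)
All input consumed; M is in state p.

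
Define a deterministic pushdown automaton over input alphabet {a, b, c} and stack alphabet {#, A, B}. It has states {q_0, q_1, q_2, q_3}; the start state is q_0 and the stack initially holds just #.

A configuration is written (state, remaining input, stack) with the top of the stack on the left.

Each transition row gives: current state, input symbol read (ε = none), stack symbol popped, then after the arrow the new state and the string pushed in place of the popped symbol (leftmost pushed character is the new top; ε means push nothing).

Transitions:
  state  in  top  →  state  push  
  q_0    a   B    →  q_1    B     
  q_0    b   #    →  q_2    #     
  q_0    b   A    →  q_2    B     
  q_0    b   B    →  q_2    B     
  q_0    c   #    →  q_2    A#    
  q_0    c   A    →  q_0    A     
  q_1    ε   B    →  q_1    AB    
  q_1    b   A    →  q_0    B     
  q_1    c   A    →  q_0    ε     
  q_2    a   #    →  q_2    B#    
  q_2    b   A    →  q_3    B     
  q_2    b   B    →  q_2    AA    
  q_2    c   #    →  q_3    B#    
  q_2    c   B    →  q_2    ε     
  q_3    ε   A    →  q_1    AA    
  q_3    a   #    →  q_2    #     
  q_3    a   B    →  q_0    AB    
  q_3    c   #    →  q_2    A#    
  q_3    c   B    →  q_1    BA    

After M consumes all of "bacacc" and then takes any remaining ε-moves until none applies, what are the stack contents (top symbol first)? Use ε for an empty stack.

B#

(q_0, bacacc, #)
  read b, top #: go to q_2, push # → (q_2, acacc, #)
  read a, top #: go to q_2, push B# → (q_2, cacc, B#)
  read c, top B: go to q_2, push ε → (q_2, acc, #)
  read a, top #: go to q_2, push B# → (q_2, cc, B#)
  read c, top B: go to q_2, push ε → (q_2, c, #)
  read c, top #: go to q_3, push B# → (q_3, ε, B#)
All input consumed in state q_3 with stack B#.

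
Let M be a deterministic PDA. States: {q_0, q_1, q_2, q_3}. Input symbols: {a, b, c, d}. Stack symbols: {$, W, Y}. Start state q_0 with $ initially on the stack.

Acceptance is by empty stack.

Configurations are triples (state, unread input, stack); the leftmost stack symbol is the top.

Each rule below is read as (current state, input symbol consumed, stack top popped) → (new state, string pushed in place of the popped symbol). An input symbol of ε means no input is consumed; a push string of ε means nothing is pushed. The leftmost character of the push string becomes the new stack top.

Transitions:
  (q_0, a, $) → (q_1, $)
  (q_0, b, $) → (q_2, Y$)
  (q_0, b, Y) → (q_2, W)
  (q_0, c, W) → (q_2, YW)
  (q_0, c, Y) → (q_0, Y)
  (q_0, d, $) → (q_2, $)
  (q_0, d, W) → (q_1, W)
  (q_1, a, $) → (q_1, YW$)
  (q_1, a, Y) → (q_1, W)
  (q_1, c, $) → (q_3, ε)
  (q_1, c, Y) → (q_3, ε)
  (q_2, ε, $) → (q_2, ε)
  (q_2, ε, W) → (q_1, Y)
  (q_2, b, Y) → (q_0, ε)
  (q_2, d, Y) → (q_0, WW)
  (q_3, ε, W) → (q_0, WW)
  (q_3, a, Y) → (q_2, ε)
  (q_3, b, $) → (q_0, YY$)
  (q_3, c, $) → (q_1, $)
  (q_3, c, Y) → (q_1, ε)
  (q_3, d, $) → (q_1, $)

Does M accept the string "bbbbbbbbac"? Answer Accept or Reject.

Accept

(q_0, bbbbbbbbac, $) ⊢ (q_2, bbbbbbbac, Y$) ⊢ (q_0, bbbbbbac, $) ⊢ (q_2, bbbbbac, Y$) ⊢ (q_0, bbbbac, $) ⊢ (q_2, bbbac, Y$) ⊢ (q_0, bbac, $) ⊢ (q_2, bac, Y$) ⊢ (q_0, ac, $) ⊢ (q_1, c, $) ⊢ (q_3, ε, ε)
All input consumed and the stack is empty.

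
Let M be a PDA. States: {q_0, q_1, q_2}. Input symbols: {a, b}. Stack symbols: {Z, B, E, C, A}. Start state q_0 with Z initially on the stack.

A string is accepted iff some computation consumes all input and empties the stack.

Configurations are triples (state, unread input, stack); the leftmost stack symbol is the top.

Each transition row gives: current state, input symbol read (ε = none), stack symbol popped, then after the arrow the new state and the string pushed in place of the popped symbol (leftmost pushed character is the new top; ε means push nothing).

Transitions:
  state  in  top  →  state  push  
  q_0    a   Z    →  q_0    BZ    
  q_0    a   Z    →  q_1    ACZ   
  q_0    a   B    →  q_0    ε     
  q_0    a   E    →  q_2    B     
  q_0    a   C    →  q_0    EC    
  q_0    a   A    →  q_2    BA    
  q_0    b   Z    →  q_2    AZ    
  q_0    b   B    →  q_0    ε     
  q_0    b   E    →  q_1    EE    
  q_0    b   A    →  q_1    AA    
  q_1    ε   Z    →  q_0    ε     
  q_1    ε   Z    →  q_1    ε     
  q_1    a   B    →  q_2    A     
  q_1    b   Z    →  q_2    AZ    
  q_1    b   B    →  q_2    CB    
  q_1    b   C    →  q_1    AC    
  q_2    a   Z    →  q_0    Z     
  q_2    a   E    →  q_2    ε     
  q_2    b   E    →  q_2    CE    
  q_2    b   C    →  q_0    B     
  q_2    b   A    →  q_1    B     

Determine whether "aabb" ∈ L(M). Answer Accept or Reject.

Reject

No computation consumes all input and empties the stack.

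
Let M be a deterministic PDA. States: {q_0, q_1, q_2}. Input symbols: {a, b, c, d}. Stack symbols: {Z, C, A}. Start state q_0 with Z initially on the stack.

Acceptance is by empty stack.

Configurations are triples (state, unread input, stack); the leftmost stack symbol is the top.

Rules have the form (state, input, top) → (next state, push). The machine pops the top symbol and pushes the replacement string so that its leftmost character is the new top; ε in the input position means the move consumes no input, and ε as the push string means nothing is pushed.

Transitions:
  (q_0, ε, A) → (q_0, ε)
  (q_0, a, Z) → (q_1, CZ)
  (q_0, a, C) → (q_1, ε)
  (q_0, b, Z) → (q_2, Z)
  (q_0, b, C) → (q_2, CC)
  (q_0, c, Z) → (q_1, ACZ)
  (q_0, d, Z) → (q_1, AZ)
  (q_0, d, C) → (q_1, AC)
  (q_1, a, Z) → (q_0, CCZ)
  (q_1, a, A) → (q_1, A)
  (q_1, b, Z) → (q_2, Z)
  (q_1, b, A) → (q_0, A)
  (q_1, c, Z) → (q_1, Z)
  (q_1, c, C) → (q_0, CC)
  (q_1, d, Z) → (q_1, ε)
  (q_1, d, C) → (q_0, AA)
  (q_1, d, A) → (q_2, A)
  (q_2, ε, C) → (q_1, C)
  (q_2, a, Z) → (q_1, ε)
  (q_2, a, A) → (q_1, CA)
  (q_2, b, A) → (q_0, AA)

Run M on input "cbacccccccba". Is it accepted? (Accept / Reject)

(q_0, cbacccccccba, Z) ⊢ (q_1, bacccccccba, ACZ) ⊢ (q_0, acccccccba, ACZ) ⊢ (q_0, acccccccba, CZ) ⊢ (q_1, cccccccba, Z) ⊢ (q_1, ccccccba, Z) ⊢ (q_1, cccccba, Z) ⊢ (q_1, ccccba, Z) ⊢ (q_1, cccba, Z) ⊢ (q_1, ccba, Z) ⊢ (q_1, cba, Z) ⊢ (q_1, ba, Z) ⊢ (q_2, a, Z) ⊢ (q_1, ε, ε)
All input consumed and the stack is empty.

Accept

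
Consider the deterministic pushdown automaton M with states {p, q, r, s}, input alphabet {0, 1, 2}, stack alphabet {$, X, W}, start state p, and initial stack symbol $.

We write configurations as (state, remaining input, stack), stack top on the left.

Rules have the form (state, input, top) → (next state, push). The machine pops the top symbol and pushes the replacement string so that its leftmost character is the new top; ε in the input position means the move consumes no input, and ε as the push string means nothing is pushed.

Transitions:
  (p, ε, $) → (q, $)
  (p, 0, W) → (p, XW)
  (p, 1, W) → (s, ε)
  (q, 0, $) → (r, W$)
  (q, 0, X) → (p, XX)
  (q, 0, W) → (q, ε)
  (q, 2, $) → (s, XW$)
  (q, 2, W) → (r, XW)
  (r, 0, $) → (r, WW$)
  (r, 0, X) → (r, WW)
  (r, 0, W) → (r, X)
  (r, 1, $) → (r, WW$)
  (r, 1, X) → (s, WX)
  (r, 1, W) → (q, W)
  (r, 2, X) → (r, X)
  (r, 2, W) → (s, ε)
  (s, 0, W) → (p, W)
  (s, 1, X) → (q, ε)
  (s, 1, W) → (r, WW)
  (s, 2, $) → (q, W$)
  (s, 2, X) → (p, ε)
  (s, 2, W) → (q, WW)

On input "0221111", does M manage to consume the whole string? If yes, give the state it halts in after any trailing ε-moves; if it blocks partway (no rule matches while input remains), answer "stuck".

(p, 0221111, $)
  ε-move, top $: go to q, push $ → (q, 0221111, $)
  read 0, top $: go to r, push W$ → (r, 221111, W$)
  read 2, top W: go to s, push ε → (s, 21111, $)
  read 2, top $: go to q, push W$ → (q, 1111, W$)
No transition for (q, 1, top W); M blocks with input 1111 remaining.

stuck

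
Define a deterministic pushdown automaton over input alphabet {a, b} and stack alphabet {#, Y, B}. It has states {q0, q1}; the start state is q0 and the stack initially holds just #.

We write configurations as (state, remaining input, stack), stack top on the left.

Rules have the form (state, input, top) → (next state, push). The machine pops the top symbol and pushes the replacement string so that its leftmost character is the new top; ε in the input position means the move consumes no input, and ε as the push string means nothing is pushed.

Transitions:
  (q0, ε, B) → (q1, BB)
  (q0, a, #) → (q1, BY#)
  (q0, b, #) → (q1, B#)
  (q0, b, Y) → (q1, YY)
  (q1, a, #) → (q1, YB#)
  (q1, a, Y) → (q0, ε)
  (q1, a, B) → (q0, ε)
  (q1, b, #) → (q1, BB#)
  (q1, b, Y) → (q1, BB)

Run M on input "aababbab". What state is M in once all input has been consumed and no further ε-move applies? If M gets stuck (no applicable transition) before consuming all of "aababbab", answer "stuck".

stuck

(q0, aababbab, #)
  read a, top #: go to q1, push BY# → (q1, ababbab, BY#)
  read a, top B: go to q0, push ε → (q0, babbab, Y#)
  read b, top Y: go to q1, push YY → (q1, abbab, YY#)
  read a, top Y: go to q0, push ε → (q0, bbab, Y#)
  read b, top Y: go to q1, push YY → (q1, bab, YY#)
  read b, top Y: go to q1, push BB → (q1, ab, BBY#)
  read a, top B: go to q0, push ε → (q0, b, BY#)
  ε-move, top B: go to q1, push BB → (q1, b, BBY#)
No transition for (q1, b, top B); M blocks with input b remaining.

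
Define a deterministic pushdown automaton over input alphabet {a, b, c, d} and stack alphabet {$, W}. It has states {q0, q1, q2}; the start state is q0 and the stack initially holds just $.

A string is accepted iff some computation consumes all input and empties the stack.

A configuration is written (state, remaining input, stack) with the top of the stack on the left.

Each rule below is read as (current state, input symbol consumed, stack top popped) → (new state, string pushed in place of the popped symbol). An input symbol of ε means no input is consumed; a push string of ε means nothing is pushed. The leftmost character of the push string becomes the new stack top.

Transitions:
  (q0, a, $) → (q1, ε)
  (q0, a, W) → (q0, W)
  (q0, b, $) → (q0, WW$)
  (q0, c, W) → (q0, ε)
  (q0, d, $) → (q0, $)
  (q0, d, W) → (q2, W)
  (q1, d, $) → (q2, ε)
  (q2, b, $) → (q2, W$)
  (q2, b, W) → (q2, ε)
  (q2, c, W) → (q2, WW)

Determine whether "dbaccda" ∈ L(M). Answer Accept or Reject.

(q0, dbaccda, $)
  read d, top $: go to q0, push $ → (q0, baccda, $)
  read b, top $: go to q0, push WW$ → (q0, accda, WW$)
  read a, top W: go to q0, push W → (q0, ccda, WW$)
  read c, top W: go to q0, push ε → (q0, cda, W$)
  read c, top W: go to q0, push ε → (q0, da, $)
  read d, top $: go to q0, push $ → (q0, a, $)
  read a, top $: go to q1, push ε → (q1, ε, ε)
All input consumed and the stack is empty.

Accept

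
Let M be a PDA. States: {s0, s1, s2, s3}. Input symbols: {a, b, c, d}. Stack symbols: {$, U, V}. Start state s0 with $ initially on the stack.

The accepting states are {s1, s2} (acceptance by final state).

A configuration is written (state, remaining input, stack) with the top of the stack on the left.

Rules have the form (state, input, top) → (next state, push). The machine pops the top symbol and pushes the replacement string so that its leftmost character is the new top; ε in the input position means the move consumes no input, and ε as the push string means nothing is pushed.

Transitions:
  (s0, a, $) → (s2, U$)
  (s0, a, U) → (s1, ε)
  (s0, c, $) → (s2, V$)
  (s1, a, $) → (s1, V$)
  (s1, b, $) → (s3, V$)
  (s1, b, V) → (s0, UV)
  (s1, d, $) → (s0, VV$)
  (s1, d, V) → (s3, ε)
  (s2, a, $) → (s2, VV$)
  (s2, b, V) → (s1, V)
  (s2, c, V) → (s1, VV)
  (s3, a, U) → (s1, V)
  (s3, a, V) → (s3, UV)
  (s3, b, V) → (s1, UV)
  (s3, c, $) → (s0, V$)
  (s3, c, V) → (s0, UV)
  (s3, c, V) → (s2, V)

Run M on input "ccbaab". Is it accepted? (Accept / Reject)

No computation consumes all input and reaches a final state.

Reject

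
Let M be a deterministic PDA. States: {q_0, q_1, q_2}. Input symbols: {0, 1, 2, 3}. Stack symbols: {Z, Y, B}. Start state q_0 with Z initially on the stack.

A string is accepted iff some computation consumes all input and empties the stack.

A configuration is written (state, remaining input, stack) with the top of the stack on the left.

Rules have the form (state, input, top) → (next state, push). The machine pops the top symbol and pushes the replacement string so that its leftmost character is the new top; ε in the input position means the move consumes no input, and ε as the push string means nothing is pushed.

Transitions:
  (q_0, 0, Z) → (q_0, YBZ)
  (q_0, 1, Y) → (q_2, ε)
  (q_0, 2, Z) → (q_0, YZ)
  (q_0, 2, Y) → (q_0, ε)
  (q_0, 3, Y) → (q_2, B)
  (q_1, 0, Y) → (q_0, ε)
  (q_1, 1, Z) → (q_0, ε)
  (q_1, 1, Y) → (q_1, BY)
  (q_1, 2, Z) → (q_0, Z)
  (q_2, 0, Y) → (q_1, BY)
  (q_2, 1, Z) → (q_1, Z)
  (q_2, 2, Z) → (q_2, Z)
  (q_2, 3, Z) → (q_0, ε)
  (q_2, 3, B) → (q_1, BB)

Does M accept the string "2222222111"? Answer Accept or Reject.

Accept

(q_0, 2222222111, Z) ⊢ (q_0, 222222111, YZ) ⊢ (q_0, 22222111, Z) ⊢ (q_0, 2222111, YZ) ⊢ (q_0, 222111, Z) ⊢ (q_0, 22111, YZ) ⊢ (q_0, 2111, Z) ⊢ (q_0, 111, YZ) ⊢ (q_2, 11, Z) ⊢ (q_1, 1, Z) ⊢ (q_0, ε, ε)
All input consumed and the stack is empty.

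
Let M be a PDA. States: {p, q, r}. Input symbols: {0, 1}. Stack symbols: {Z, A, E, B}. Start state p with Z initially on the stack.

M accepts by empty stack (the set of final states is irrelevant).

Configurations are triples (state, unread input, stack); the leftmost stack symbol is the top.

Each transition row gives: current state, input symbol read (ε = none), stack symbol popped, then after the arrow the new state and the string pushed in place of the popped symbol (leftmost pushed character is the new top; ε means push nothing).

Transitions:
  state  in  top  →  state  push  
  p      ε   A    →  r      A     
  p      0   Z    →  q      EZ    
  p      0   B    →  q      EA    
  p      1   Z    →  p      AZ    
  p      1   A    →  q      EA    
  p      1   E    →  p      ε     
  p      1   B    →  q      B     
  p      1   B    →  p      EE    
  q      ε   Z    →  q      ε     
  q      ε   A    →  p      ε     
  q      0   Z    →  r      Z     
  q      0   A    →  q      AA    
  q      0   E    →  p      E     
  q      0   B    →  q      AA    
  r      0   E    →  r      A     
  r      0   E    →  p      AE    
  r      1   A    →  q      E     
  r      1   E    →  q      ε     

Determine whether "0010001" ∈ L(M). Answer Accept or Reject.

No computation consumes all input and empties the stack.

Reject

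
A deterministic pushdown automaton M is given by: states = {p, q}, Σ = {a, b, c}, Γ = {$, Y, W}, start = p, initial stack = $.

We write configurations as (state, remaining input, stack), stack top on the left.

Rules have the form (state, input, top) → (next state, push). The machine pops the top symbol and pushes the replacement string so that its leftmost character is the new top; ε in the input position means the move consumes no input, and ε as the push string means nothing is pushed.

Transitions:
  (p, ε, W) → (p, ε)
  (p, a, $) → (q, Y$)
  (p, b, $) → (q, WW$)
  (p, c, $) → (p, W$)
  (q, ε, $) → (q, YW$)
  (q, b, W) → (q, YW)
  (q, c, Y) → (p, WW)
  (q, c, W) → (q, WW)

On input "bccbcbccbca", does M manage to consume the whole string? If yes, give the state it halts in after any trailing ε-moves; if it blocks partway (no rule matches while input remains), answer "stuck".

q

(p, bccbcbccbca, $)
  read b, top $: go to q, push WW$ → (q, ccbcbccbca, WW$)
  read c, top W: go to q, push WW → (q, cbcbccbca, WWW$)
  read c, top W: go to q, push WW → (q, bcbccbca, WWWW$)
  read b, top W: go to q, push YW → (q, cbccbca, YWWWW$)
  read c, top Y: go to p, push WW → (p, bccbca, WWWWWW$)
  ε-move, top W: go to p, push ε → (p, bccbca, WWWWW$)
  ε-move, top W: go to p, push ε → (p, bccbca, WWWW$)
  ε-move, top W: go to p, push ε → (p, bccbca, WWW$)
  ε-move, top W: go to p, push ε → (p, bccbca, WW$)
  ε-move, top W: go to p, push ε → (p, bccbca, W$)
  ε-move, top W: go to p, push ε → (p, bccbca, $)
  read b, top $: go to q, push WW$ → (q, ccbca, WW$)
  read c, top W: go to q, push WW → (q, cbca, WWW$)
  read c, top W: go to q, push WW → (q, bca, WWWW$)
  read b, top W: go to q, push YW → (q, ca, YWWWW$)
  read c, top Y: go to p, push WW → (p, a, WWWWWW$)
  ε-move, top W: go to p, push ε → (p, a, WWWWW$)
  ε-move, top W: go to p, push ε → (p, a, WWWW$)
  ε-move, top W: go to p, push ε → (p, a, WWW$)
  ε-move, top W: go to p, push ε → (p, a, WW$)
  ε-move, top W: go to p, push ε → (p, a, W$)
  ε-move, top W: go to p, push ε → (p, a, $)
  read a, top $: go to q, push Y$ → (q, ε, Y$)
All input consumed; M is in state q.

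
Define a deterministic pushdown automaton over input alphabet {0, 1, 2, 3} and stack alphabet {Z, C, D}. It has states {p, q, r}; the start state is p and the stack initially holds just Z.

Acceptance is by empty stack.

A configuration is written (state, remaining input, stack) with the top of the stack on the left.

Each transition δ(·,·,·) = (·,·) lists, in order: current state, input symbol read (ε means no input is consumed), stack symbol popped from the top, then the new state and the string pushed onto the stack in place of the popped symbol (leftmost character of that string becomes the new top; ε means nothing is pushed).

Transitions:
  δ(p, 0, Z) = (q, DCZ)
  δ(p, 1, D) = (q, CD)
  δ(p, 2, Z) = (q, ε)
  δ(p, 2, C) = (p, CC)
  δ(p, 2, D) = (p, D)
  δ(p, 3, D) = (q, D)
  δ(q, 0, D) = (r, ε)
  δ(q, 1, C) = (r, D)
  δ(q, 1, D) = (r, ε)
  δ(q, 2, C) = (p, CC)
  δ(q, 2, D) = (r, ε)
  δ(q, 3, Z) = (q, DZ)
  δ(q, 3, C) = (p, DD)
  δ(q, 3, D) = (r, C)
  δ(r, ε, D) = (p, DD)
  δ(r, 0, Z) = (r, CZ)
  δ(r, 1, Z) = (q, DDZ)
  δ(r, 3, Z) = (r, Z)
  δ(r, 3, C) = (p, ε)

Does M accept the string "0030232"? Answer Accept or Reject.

(p, 0030232, Z)
  read 0, top Z: go to q, push DCZ → (q, 030232, DCZ)
  read 0, top D: go to r, push ε → (r, 30232, CZ)
  read 3, top C: go to p, push ε → (p, 0232, Z)
  read 0, top Z: go to q, push DCZ → (q, 232, DCZ)
  read 2, top D: go to r, push ε → (r, 32, CZ)
  read 3, top C: go to p, push ε → (p, 2, Z)
  read 2, top Z: go to q, push ε → (q, ε, ε)
All input consumed and the stack is empty.

Accept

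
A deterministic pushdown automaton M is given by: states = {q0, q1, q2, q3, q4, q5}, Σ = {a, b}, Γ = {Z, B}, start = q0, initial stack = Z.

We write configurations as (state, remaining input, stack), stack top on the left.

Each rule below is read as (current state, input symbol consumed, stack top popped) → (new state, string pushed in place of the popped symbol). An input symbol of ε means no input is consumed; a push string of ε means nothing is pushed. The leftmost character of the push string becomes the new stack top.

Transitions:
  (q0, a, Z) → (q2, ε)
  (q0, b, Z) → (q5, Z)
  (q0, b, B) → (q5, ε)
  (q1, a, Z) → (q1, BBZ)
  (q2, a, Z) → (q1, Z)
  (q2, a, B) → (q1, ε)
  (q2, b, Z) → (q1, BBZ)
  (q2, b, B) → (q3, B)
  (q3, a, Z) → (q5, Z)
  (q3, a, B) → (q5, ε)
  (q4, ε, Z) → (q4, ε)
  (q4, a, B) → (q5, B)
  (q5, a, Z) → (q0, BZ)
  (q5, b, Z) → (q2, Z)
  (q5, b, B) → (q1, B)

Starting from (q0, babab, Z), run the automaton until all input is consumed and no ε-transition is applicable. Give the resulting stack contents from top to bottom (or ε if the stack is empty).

Z

(q0, babab, Z) ⊢ (q5, abab, Z) ⊢ (q0, bab, BZ) ⊢ (q5, ab, Z) ⊢ (q0, b, BZ) ⊢ (q5, ε, Z)
All input consumed in state q5 with stack Z.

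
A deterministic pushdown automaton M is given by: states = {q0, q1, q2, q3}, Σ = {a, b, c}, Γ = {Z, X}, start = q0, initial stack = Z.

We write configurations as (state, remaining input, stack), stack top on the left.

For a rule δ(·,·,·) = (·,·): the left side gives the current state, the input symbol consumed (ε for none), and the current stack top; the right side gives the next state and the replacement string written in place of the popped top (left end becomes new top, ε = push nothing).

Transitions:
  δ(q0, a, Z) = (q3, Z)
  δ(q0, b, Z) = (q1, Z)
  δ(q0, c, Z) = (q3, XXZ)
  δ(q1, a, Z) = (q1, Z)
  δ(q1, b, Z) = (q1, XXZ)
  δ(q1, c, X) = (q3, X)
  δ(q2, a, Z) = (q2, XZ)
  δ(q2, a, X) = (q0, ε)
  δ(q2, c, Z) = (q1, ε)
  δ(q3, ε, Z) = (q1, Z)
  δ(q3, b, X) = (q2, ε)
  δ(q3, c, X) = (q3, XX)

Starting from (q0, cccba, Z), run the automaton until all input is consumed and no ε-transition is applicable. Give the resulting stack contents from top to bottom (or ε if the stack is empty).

(q0, cccba, Z)
  read c, top Z: go to q3, push XXZ → (q3, ccba, XXZ)
  read c, top X: go to q3, push XX → (q3, cba, XXXZ)
  read c, top X: go to q3, push XX → (q3, ba, XXXXZ)
  read b, top X: go to q2, push ε → (q2, a, XXXZ)
  read a, top X: go to q0, push ε → (q0, ε, XXZ)
All input consumed in state q0 with stack XXZ.

XXZ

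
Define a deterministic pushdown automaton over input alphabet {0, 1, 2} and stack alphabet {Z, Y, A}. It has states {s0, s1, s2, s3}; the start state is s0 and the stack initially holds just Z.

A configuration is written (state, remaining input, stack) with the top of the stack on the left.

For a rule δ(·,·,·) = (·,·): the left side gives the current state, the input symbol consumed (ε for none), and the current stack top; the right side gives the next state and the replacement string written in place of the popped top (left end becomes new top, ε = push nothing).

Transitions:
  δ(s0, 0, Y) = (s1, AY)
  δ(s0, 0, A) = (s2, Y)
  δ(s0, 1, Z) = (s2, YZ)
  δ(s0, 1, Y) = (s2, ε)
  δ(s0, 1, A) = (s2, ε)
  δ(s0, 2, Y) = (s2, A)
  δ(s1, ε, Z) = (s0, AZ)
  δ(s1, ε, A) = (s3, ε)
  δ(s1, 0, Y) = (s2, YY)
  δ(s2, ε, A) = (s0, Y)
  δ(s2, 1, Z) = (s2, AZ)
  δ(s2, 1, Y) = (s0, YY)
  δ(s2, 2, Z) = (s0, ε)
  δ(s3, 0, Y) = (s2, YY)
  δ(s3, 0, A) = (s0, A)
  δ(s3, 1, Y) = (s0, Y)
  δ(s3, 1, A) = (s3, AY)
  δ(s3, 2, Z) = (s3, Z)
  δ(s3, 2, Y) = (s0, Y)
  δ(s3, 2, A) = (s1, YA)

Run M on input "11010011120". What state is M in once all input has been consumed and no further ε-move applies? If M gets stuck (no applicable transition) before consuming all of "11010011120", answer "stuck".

(s0, 11010011120, Z) ⊢ (s2, 1010011120, YZ) ⊢ (s0, 010011120, YYZ) ⊢ (s1, 10011120, AYYZ) ⊢ (s3, 10011120, YYZ) ⊢ (s0, 0011120, YYZ) ⊢ (s1, 011120, AYYZ) ⊢ (s3, 011120, YYZ) ⊢ (s2, 11120, YYYZ) ⊢ (s0, 1120, YYYYZ) ⊢ (s2, 120, YYYZ) ⊢ (s0, 20, YYYYZ) ⊢ (s2, 0, AYYYZ) ⊢ (s0, 0, YYYYZ) ⊢ (s1, ε, AYYYYZ) ⊢ (s3, ε, YYYYZ)
All input consumed; M is in state s3.

s3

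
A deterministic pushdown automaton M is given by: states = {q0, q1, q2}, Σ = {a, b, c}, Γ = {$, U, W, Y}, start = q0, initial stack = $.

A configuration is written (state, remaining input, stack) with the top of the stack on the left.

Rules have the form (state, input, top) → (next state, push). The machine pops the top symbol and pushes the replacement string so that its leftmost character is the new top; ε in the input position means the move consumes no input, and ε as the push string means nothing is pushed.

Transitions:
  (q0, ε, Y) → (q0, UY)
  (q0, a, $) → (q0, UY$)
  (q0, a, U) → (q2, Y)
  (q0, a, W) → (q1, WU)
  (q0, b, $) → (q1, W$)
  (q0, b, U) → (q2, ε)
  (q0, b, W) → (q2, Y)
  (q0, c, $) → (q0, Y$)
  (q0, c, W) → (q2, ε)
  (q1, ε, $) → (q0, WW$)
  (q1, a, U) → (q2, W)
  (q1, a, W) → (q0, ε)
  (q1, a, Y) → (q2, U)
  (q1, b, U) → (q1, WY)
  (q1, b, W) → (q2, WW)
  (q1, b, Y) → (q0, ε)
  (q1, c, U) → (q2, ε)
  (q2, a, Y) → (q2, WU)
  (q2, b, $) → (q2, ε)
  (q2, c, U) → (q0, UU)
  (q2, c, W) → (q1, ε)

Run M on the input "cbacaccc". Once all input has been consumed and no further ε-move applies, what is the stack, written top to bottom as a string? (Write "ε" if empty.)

WW$

(q0, cbacaccc, $)
  read c, top $: go to q0, push Y$ → (q0, bacaccc, Y$)
  ε-move, top Y: go to q0, push UY → (q0, bacaccc, UY$)
  read b, top U: go to q2, push ε → (q2, acaccc, Y$)
  read a, top Y: go to q2, push WU → (q2, caccc, WU$)
  read c, top W: go to q1, push ε → (q1, accc, U$)
  read a, top U: go to q2, push W → (q2, ccc, W$)
  read c, top W: go to q1, push ε → (q1, cc, $)
  ε-move, top $: go to q0, push WW$ → (q0, cc, WW$)
  read c, top W: go to q2, push ε → (q2, c, W$)
  read c, top W: go to q1, push ε → (q1, ε, $)
  ε-move, top $: go to q0, push WW$ → (q0, ε, WW$)
All input consumed in state q0 with stack WW$.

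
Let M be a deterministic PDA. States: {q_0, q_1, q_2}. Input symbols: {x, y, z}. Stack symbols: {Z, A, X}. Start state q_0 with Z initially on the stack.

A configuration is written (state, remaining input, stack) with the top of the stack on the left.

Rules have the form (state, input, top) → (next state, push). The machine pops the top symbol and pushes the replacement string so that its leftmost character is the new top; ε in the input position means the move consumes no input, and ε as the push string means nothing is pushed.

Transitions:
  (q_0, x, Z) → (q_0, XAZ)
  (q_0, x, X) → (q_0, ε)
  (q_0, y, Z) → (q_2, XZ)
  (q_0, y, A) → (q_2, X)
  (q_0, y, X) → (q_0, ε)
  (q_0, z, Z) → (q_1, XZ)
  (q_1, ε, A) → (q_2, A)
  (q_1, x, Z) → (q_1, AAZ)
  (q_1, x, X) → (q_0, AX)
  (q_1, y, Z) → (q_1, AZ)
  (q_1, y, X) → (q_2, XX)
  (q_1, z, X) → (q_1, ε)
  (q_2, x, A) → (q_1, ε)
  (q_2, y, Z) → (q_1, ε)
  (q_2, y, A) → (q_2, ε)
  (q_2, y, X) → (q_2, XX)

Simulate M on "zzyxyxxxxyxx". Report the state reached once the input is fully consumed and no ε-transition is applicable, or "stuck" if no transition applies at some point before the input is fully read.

q_2

(q_0, zzyxyxxxxyxx, Z) ⊢ (q_1, zyxyxxxxyxx, XZ) ⊢ (q_1, yxyxxxxyxx, Z) ⊢ (q_1, xyxxxxyxx, AZ) ⊢ (q_2, xyxxxxyxx, AZ) ⊢ (q_1, yxxxxyxx, Z) ⊢ (q_1, xxxxyxx, AZ) ⊢ (q_2, xxxxyxx, AZ) ⊢ (q_1, xxxyxx, Z) ⊢ (q_1, xxyxx, AAZ) ⊢ (q_2, xxyxx, AAZ) ⊢ (q_1, xyxx, AZ) ⊢ (q_2, xyxx, AZ) ⊢ (q_1, yxx, Z) ⊢ (q_1, xx, AZ) ⊢ (q_2, xx, AZ) ⊢ (q_1, x, Z) ⊢ (q_1, ε, AAZ) ⊢ (q_2, ε, AAZ)
All input consumed; M is in state q_2.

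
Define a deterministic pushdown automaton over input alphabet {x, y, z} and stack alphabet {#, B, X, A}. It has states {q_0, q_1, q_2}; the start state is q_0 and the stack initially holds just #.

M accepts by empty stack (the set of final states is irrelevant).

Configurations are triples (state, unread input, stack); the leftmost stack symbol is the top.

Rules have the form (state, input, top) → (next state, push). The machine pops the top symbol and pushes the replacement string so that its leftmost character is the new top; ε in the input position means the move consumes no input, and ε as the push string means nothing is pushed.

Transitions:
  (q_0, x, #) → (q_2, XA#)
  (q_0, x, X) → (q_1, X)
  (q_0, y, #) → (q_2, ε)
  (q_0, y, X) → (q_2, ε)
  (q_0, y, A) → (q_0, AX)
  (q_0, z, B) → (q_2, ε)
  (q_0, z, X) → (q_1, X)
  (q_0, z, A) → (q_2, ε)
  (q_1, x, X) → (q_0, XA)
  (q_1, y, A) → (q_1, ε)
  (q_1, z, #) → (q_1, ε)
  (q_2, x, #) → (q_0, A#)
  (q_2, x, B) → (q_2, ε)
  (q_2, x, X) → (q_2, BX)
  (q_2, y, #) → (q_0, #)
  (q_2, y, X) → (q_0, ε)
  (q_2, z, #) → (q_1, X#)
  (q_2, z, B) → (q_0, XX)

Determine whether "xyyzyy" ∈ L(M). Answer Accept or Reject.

(q_0, xyyzyy, #)
  read x, top #: go to q_2, push XA# → (q_2, yyzyy, XA#)
  read y, top X: go to q_0, push ε → (q_0, yzyy, A#)
  read y, top A: go to q_0, push AX → (q_0, zyy, AX#)
  read z, top A: go to q_2, push ε → (q_2, yy, X#)
  read y, top X: go to q_0, push ε → (q_0, y, #)
  read y, top #: go to q_2, push ε → (q_2, ε, ε)
All input consumed and the stack is empty.

Accept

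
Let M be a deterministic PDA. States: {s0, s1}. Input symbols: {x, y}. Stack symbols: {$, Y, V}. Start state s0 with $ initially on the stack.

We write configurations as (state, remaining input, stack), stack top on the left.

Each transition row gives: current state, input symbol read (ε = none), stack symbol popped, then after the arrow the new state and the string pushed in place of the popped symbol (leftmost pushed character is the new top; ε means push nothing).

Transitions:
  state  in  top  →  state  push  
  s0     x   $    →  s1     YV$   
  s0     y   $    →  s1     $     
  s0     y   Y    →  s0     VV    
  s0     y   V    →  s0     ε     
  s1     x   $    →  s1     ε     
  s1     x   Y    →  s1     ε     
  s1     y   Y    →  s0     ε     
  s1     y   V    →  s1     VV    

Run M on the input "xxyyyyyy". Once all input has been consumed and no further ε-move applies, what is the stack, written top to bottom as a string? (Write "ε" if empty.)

VVVVVVV$

(s0, xxyyyyyy, $)
  read x, top $: go to s1, push YV$ → (s1, xyyyyyy, YV$)
  read x, top Y: go to s1, push ε → (s1, yyyyyy, V$)
  read y, top V: go to s1, push VV → (s1, yyyyy, VV$)
  read y, top V: go to s1, push VV → (s1, yyyy, VVV$)
  read y, top V: go to s1, push VV → (s1, yyy, VVVV$)
  read y, top V: go to s1, push VV → (s1, yy, VVVVV$)
  read y, top V: go to s1, push VV → (s1, y, VVVVVV$)
  read y, top V: go to s1, push VV → (s1, ε, VVVVVVV$)
All input consumed in state s1 with stack VVVVVVV$.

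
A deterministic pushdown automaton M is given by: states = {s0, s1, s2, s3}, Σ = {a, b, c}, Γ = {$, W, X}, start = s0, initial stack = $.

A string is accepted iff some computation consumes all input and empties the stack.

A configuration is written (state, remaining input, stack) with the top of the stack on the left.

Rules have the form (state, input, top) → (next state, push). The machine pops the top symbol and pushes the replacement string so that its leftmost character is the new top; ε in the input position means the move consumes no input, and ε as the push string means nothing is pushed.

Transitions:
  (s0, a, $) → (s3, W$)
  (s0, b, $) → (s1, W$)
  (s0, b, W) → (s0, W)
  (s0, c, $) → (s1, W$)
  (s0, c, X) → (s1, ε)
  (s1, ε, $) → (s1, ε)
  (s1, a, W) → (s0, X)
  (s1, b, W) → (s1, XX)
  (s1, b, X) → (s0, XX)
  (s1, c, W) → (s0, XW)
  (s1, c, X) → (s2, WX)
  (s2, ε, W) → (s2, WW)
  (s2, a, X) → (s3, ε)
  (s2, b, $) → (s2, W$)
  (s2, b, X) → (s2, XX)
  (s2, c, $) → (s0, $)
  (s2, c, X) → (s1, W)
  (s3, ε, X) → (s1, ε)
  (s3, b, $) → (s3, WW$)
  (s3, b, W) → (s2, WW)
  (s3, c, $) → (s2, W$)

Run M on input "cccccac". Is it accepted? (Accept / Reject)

Accept

(s0, cccccac, $) ⊢ (s1, ccccac, W$) ⊢ (s0, cccac, XW$) ⊢ (s1, ccac, W$) ⊢ (s0, cac, XW$) ⊢ (s1, ac, W$) ⊢ (s0, c, X$) ⊢ (s1, ε, $) ⊢ (s1, ε, ε)
All input consumed and the stack is empty.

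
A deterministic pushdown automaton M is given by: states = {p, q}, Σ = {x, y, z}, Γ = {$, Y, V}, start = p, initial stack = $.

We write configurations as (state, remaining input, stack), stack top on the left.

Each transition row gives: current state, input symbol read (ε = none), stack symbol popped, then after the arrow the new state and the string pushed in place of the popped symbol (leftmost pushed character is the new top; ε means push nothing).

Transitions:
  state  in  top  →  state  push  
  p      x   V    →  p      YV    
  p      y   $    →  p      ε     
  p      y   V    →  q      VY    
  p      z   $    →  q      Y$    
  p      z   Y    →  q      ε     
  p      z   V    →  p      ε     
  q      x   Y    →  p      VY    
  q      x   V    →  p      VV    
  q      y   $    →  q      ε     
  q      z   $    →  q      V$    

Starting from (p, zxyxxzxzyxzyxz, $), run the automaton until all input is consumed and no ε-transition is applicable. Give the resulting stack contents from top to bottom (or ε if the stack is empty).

VYYVYY$

(p, zxyxxzxzyxzyxz, $) ⊢ (q, xyxxzxzyxzyxz, Y$) ⊢ (p, yxxzxzyxzyxz, VY$) ⊢ (q, xxzxzyxzyxz, VYY$) ⊢ (p, xzxzyxzyxz, VVYY$) ⊢ (p, zxzyxzyxz, YVVYY$) ⊢ (q, xzyxzyxz, VVYY$) ⊢ (p, zyxzyxz, VVVYY$) ⊢ (p, yxzyxz, VVYY$) ⊢ (q, xzyxz, VYVYY$) ⊢ (p, zyxz, VVYVYY$) ⊢ (p, yxz, VYVYY$) ⊢ (q, xz, VYYVYY$) ⊢ (p, z, VVYYVYY$) ⊢ (p, ε, VYYVYY$)
All input consumed in state p with stack VYYVYY$.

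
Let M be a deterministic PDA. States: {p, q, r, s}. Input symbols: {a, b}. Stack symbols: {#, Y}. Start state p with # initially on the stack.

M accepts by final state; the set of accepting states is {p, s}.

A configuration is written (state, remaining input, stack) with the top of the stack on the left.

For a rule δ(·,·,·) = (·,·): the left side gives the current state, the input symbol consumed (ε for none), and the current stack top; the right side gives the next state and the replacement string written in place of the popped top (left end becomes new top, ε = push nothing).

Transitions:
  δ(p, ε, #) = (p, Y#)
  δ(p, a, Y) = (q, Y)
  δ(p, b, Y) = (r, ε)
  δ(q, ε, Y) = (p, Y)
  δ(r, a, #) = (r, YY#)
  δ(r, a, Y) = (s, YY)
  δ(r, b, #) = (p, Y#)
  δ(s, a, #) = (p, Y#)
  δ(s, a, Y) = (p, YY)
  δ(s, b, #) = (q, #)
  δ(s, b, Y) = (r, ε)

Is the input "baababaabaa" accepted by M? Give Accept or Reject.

Accept

(p, baababaabaa, #)
  ε-move, top #: go to p, push Y# → (p, baababaabaa, Y#)
  read b, top Y: go to r, push ε → (r, aababaabaa, #)
  read a, top #: go to r, push YY# → (r, ababaabaa, YY#)
  read a, top Y: go to s, push YY → (s, babaabaa, YYY#)
  read b, top Y: go to r, push ε → (r, abaabaa, YY#)
  read a, top Y: go to s, push YY → (s, baabaa, YYY#)
  read b, top Y: go to r, push ε → (r, aabaa, YY#)
  read a, top Y: go to s, push YY → (s, abaa, YYY#)
  read a, top Y: go to p, push YY → (p, baa, YYYY#)
  read b, top Y: go to r, push ε → (r, aa, YYY#)
  read a, top Y: go to s, push YY → (s, a, YYYY#)
  read a, top Y: go to p, push YY → (p, ε, YYYYY#)
All input consumed; state p ∈ F.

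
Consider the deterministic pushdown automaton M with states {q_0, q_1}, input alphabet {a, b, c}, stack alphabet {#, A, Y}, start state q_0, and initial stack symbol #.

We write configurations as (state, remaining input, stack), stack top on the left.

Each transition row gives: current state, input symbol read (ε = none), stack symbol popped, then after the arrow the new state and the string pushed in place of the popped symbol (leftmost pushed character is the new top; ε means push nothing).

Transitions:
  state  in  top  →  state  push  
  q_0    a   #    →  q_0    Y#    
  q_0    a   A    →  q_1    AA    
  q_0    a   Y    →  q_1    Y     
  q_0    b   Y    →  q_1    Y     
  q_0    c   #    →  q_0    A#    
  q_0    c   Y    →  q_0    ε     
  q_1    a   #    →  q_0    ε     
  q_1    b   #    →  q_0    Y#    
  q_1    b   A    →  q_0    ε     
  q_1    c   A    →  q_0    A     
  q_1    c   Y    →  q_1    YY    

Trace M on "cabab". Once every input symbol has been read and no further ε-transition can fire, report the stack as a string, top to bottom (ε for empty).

(q_0, cabab, #)
  read c, top #: go to q_0, push A# → (q_0, abab, A#)
  read a, top A: go to q_1, push AA → (q_1, bab, AA#)
  read b, top A: go to q_0, push ε → (q_0, ab, A#)
  read a, top A: go to q_1, push AA → (q_1, b, AA#)
  read b, top A: go to q_0, push ε → (q_0, ε, A#)
All input consumed in state q_0 with stack A#.

A#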